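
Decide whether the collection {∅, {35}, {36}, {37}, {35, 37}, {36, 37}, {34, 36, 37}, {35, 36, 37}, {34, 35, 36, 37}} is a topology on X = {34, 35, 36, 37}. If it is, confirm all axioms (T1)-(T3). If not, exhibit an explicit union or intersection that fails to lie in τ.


τ is NOT a topology on X.

Axiom (T1): ∅ ∈ τ? Yes; X ∈ τ? Yes.
Axiom (T2/T3): check pairwise unions and intersections of members of τ.
Counterexample for (T2): {35} ∪ {36} = {35, 36} ∉ τ. Therefore τ is NOT a topology.


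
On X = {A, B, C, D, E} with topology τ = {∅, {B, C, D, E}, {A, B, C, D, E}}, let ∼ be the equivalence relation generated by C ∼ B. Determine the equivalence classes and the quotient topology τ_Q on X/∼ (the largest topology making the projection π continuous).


X/∼ = {[A], [B=C], [D], [E]}; |τ_Q| = 3.

Equivalence classes: [A], [B=C], [D], [E].
Quotient map π: X → X/∼ sends A ↦ [A], B ↦ [B=C], C ↦ [B=C], D ↦ [D], E ↦ [E].
For each subset V ⊆ X/∼, compute π^{-1}(V) ⊆ X and check whether π^{-1}(V) ∈ τ. V is open in τ_Q iff π^{-1}(V) ∈ τ.
  V = {}: π^{-1}(V) = ∅ ∈ τ ✓.
  V = {[A]}: π^{-1}(V) = {A} ∉ τ ✗.
  V = {[B=C]}: π^{-1}(V) = {B, C} ∉ τ ✗.
  V = {[A], [B=C]}: π^{-1}(V) = {A, B, C} ∉ τ ✗.
  V = {[D]}: π^{-1}(V) = {D} ∉ τ ✗.
  V = {[A], [D]}: π^{-1}(V) = {A, D} ∉ τ ✗.
  V = {[B=C], [D]}: π^{-1}(V) = {B, C, D} ∉ τ ✗.
  V = {[A], [B=C], [D]}: π^{-1}(V) = {A, B, C, D} ∉ τ ✗.
  V = {[E]}: π^{-1}(V) = {E} ∉ τ ✗.
  V = {[A], [E]}: π^{-1}(V) = {A, E} ∉ τ ✗.
  V = {[B=C], [E]}: π^{-1}(V) = {B, C, E} ∉ τ ✗.
  V = {[A], [B=C], [E]}: π^{-1}(V) = {A, B, C, E} ∉ τ ✗.
  V = {[D], [E]}: π^{-1}(V) = {D, E} ∉ τ ✗.
  V = {[A], [D], [E]}: π^{-1}(V) = {A, D, E} ∉ τ ✗.
  V = {[B=C], [D], [E]}: π^{-1}(V) = {B, C, D, E} ∈ τ ✓.
  V = {[A], [B=C], [D], [E]}: π^{-1}(V) = {A, B, C, D, E} ∈ τ ✓.
Open sets in the quotient: τ_Q = {{}, {[B=C], [D], [E]}, {[A], [B=C], [D], [E]}} (3 elements).


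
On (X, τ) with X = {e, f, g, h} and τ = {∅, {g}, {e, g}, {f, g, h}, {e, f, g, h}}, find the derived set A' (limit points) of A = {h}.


A' = {f}

For each x ∈ X, list the open sets U ∈ τ with x ∈ U, then check whether U ∩ (A ∖ {x}) ≠ ∅ for every such U.
  x = e: open {e, g} ∋ x has {e, g} ∩ (A ∖ {e}) = ∅, so x is NOT a limit point.
  x = f: opens ∋ x are {f, g, h}, {e, f, g, h}; each meets A ∖ {f}, so x IS a limit point.
  x = g: open {g} ∋ x has {g} ∩ (A ∖ {g}) = ∅, so x is NOT a limit point.
  x = h: open {f, g, h} ∋ x has {f, g, h} ∩ (A ∖ {h}) = ∅, so x is NOT a limit point.
Collecting: A' = {f}.


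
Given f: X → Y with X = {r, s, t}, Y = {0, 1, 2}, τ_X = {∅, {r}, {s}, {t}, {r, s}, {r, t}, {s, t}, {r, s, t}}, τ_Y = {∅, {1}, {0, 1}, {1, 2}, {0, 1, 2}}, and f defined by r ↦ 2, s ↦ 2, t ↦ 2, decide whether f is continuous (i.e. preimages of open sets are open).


f IS continuous.

Compute f^{-1}(U) for each U ∈ τ_Y:
  U = ∅: f^{-1}(U) = ∅ ∈ τ_X ✓.
  U = {1}: f^{-1}(U) = ∅ ∈ τ_X ✓.
  U = {0, 1}: f^{-1}(U) = ∅ ∈ τ_X ✓.
  U = {1, 2}: f^{-1}(U) = {r, s, t} ∈ τ_X ✓.
  U = {0, 1, 2}: f^{-1}(U) = {r, s, t} ∈ τ_X ✓.
Every preimage lies in τ_X, so f IS continuous.


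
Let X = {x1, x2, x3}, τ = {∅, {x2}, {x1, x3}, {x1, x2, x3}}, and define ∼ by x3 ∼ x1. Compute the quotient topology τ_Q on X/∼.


X/∼ = {[x1=x3], [x2]}; |τ_Q| = 4.

Equivalence classes: [x1=x3], [x2].
Quotient map π: X → X/∼ sends x1 ↦ [x1=x3], x2 ↦ [x2], x3 ↦ [x1=x3].
For each subset V ⊆ X/∼, compute π^{-1}(V) ⊆ X and check whether π^{-1}(V) ∈ τ. V is open in τ_Q iff π^{-1}(V) ∈ τ.
  V = {}: π^{-1}(V) = ∅ ∈ τ ✓.
  V = {[x1=x3]}: π^{-1}(V) = {x1, x3} ∈ τ ✓.
  V = {[x2]}: π^{-1}(V) = {x2} ∈ τ ✓.
  V = {[x1=x3], [x2]}: π^{-1}(V) = {x1, x2, x3} ∈ τ ✓.
Open sets in the quotient: τ_Q = {{}, {[x1=x3]}, {[x2]}, {[x1=x3], [x2]}} (4 elements).


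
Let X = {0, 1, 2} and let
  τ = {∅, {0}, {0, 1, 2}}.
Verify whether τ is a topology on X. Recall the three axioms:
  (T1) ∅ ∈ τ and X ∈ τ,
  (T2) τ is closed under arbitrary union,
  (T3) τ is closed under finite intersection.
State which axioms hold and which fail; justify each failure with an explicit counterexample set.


τ IS a topology on X.

Axiom (T1): ∅ ∈ τ? Yes; X ∈ τ? Yes.
Axiom (T2/T3): check pairwise unions and intersections of members of τ.
All pairwise intersections and unions checked — each lies in τ. Therefore τ satisfies (T1), (T2), (T3): it IS a topology on X.


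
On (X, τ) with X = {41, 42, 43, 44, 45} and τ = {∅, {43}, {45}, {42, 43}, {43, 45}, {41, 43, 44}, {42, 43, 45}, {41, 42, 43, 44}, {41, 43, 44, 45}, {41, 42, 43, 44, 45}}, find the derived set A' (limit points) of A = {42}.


A' = ∅

For each x ∈ X, list the open sets U ∈ τ with x ∈ U, then check whether U ∩ (A ∖ {x}) ≠ ∅ for every such U.
  x = 41: open {41, 43, 44} ∋ x has {41, 43, 44} ∩ (A ∖ {41}) = ∅, so x is NOT a limit point.
  x = 42: open {42, 43} ∋ x has {42, 43} ∩ (A ∖ {42}) = ∅, so x is NOT a limit point.
  x = 43: open {43} ∋ x has {43} ∩ (A ∖ {43}) = ∅, so x is NOT a limit point.
  x = 44: open {41, 43, 44} ∋ x has {41, 43, 44} ∩ (A ∖ {44}) = ∅, so x is NOT a limit point.
  x = 45: open {45} ∋ x has {45} ∩ (A ∖ {45}) = ∅, so x is NOT a limit point.
Collecting: A' = ∅.


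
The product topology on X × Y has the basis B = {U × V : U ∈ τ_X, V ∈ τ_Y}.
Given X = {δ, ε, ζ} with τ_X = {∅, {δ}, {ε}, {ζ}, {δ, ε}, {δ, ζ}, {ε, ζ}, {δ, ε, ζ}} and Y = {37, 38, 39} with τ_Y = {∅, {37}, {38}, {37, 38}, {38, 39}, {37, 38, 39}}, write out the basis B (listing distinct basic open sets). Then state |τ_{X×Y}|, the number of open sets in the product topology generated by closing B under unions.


Basis B = {∅ × ∅, {δ} × {37}, {δ} × {38}, {ε} × {37}, {ε} × {38}, {ζ} × {37}, {ζ} × {38}, {δ} × {37, 38}, {δ, ε} × {37}, {δ, ζ} × {37}, {δ} × {38, 39}, {δ, ε} × {38}, {δ, ζ} × {38}, {ε} × {37, 38}, {ε, ζ} × {37}, {ε} × {38, 39}, {ε, ζ} × {38}, {ζ} × {37, 38}, {ζ} × {38, 39}, {δ} × {37, 38, 39}, {δ, ε, ζ} × {37}, {δ, ε, ζ} × {38}, {ε} × {37, 38, 39}, {ζ} × {37, 38, 39}, {δ, ε} × {37, 38}, {δ, ζ} × {37, 38}, {δ, ε} × {38, 39}, {δ, ζ} × {38, 39}, {ε, ζ} × {37, 38}, {ε, ζ} × {38, 39}, {δ, ε} × {37, 38, 39}, {δ, ζ} × {37, 38, 39}, {δ, ε, ζ} × {37, 38}, {δ, ε, ζ} × {38, 39}, {ε, ζ} × {37, 38, 39}, {δ, ε, ζ} × {37, 38, 39}}; |τ_{X×Y}| = 216.

Enumerate products U × V with U ∈ τ_X, V ∈ τ_Y (deduplicated):
  ∅ × ∅ = {} (∅)
  {δ} × {37} = {(δ,37)}
  {δ} × {38} = {(δ,38)}
  {ε} × {37} = {(ε,37)}
  {ε} × {38} = {(ε,38)}
  {ζ} × {37} = {(ζ,37)}
  {ζ} × {38} = {(ζ,38)}
  {δ} × {37, 38} = {(δ,37), (δ,38)}
  {δ, ε} × {37} = {(δ,37), (ε,37)}
  {δ, ζ} × {37} = {(δ,37), (ζ,37)}
  {δ} × {38, 39} = {(δ,38), (δ,39)}
  {δ, ε} × {38} = {(δ,38), (ε,38)}
  {δ, ζ} × {38} = {(δ,38), (ζ,38)}
  {ε} × {37, 38} = {(ε,37), (ε,38)}
  {ε, ζ} × {37} = {(ε,37), (ζ,37)}
  {ε} × {38, 39} = {(ε,38), (ε,39)}
  {ε, ζ} × {38} = {(ε,38), (ζ,38)}
  {ζ} × {37, 38} = {(ζ,37), (ζ,38)}
  {ζ} × {38, 39} = {(ζ,38), (ζ,39)}
  {δ} × {37, 38, 39} = {(δ,37), (δ,38), (δ,39)}
  {δ, ε, ζ} × {37} = {(δ,37), (ε,37), (ζ,37)}
  {δ, ε, ζ} × {38} = {(δ,38), (ε,38), (ζ,38)}
  {ε} × {37, 38, 39} = {(ε,37), (ε,38), (ε,39)}
  {ζ} × {37, 38, 39} = {(ζ,37), (ζ,38), (ζ,39)}
  {δ, ε} × {37, 38} = {(δ,37), (δ,38), (ε,37), (ε,38)}
  {δ, ζ} × {37, 38} = {(δ,37), (δ,38), (ζ,37), (ζ,38)}
  {δ, ε} × {38, 39} = {(δ,38), (δ,39), (ε,38), (ε,39)}
  {δ, ζ} × {38, 39} = {(δ,38), (δ,39), (ζ,38), (ζ,39)}
  {ε, ζ} × {37, 38} = {(ε,37), (ε,38), (ζ,37), (ζ,38)}
  {ε, ζ} × {38, 39} = {(ε,38), (ε,39), (ζ,38), (ζ,39)}
  {δ, ε} × {37, 38, 39} = {(δ,37), (δ,38), (δ,39), (ε,37), (ε,38), (ε,39)}
  {δ, ζ} × {37, 38, 39} = {(δ,37), (δ,38), (δ,39), (ζ,37), (ζ,38), (ζ,39)}
  {δ, ε, ζ} × {37, 38} = {(δ,37), (δ,38), (ε,37), (ε,38), (ζ,37), (ζ,38)}
  {δ, ε, ζ} × {38, 39} = {(δ,38), (δ,39), (ε,38), (ε,39), (ζ,38), (ζ,39)}
  {ε, ζ} × {37, 38, 39} = {(ε,37), (ε,38), (ε,39), (ζ,37), (ζ,38), (ζ,39)}
  {δ, ε, ζ} × {37, 38, 39} = {(δ,37), (δ,38), (δ,39), (ε,37), (ε,38), (ε,39), (ζ,37), (ζ,38), (ζ,39)}
These 36 distinct sets form the basis B.
Close under arbitrary unions to get τ_{X×Y}; counting gives |τ_{X×Y}| = 216.


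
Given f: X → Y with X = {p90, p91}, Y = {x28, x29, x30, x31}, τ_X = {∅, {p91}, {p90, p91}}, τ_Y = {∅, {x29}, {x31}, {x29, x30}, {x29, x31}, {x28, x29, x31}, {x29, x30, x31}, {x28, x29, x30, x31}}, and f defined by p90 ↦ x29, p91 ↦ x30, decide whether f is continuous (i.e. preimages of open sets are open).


f is NOT continuous.

Compute f^{-1}(U) for each U ∈ τ_Y:
  U = ∅: f^{-1}(U) = ∅ ∈ τ_X ✓.
  U = {x29}: f^{-1}(U) = {p90} ∉ τ_X ✗.
  U = {x31}: f^{-1}(U) = ∅ ∈ τ_X ✓.
  U = {x29, x30}: f^{-1}(U) = {p90, p91} ∈ τ_X ✓.
  U = {x29, x31}: f^{-1}(U) = {p90} ∉ τ_X ✗.
  U = {x28, x29, x31}: f^{-1}(U) = {p90} ∉ τ_X ✗.
  U = {x29, x30, x31}: f^{-1}(U) = {p90, p91} ∈ τ_X ✓.
  U = {x28, x29, x30, x31}: f^{-1}(U) = {p90, p91} ∈ τ_X ✓.
Found U = {x29} with f^{-1}(U) = {p90} not in τ_X. Therefore f is NOT continuous.


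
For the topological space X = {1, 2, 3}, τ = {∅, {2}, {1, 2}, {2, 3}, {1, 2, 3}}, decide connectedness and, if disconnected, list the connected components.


(X, τ) is connected.

Find clopen sets (U ∈ τ with X ∖ U ∈ τ):
  U = ∅, X ∖ U = {1, 2, 3} — both open, so U is clopen.
  U = {1, 2, 3}, X ∖ U = ∅ — both open, so U is clopen.
Only trivial clopens (∅ and X) exist, so (X, τ) is connected.
Compute connected components by grouping points that agree on all clopens:
  component: {1, 2, 3}


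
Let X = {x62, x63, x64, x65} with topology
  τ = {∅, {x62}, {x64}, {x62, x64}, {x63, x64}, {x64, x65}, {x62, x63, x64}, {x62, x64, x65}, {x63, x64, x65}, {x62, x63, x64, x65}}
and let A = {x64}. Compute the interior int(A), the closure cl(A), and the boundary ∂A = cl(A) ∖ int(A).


int(A) = {x64}, cl(A) = {x63, x64, x65}, ∂A = {x63, x65}.

Closed sets in (X, τ) are complements of opens:
  closed(X, τ) = {∅, {x62}, {x63}, {x65}, {x62, x63}, {x62, x65}, {x63, x65}, {x62, x63, x65}, {x63, x64, x65}, {x62, x63, x64, x65}}.
int(A) = ⋃ {U ∈ τ : U ⊆ A}. Opens contained in A: ∅, {x64}.
Taking the union of these: int(A) = {x64}.
cl(A) = ⋂ {C closed : A ⊆ C}. Closed sets containing A: {x63, x64, x65}, {x62, x63, x64, x65}.
Intersecting these: cl(A) = {x63, x64, x65}.
∂A = cl(A) ∖ int(A) = {x63, x64, x65} ∖ {x64} = {x63, x65}.


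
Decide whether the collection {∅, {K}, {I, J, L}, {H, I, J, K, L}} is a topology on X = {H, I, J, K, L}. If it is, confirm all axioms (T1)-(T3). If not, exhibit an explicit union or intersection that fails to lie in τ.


τ is NOT a topology on X.

Axiom (T1): ∅ ∈ τ? Yes; X ∈ τ? Yes.
Axiom (T2/T3): check pairwise unions and intersections of members of τ.
Counterexample for (T2): {K} ∪ {I, J, L} = {I, J, K, L} ∉ τ. Therefore τ is NOT a topology.


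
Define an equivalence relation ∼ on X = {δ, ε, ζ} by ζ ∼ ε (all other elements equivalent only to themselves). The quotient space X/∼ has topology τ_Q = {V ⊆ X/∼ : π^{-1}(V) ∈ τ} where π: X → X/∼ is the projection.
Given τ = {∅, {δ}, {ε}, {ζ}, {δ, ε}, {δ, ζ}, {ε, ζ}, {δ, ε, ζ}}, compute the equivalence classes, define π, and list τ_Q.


X/∼ = {[δ], [ε=ζ]}; |τ_Q| = 4.

Equivalence classes: [δ], [ε=ζ].
Quotient map π: X → X/∼ sends δ ↦ [δ], ε ↦ [ε=ζ], ζ ↦ [ε=ζ].
For each subset V ⊆ X/∼, compute π^{-1}(V) ⊆ X and check whether π^{-1}(V) ∈ τ. V is open in τ_Q iff π^{-1}(V) ∈ τ.
  V = {}: π^{-1}(V) = ∅ ∈ τ ✓.
  V = {[δ]}: π^{-1}(V) = {δ} ∈ τ ✓.
  V = {[ε=ζ]}: π^{-1}(V) = {ε, ζ} ∈ τ ✓.
  V = {[δ], [ε=ζ]}: π^{-1}(V) = {δ, ε, ζ} ∈ τ ✓.
Open sets in the quotient: τ_Q = {{}, {[δ]}, {[ε=ζ]}, {[δ], [ε=ζ]}} (4 elements).


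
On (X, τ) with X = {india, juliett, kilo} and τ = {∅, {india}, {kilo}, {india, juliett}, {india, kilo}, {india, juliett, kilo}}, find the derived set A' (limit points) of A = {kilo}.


A' = ∅

For each x ∈ X, list the open sets U ∈ τ with x ∈ U, then check whether U ∩ (A ∖ {x}) ≠ ∅ for every such U.
  x = india: open {india} ∋ x has {india} ∩ (A ∖ {india}) = ∅, so x is NOT a limit point.
  x = juliett: open {india, juliett} ∋ x has {india, juliett} ∩ (A ∖ {juliett}) = ∅, so x is NOT a limit point.
  x = kilo: open {kilo} ∋ x has {kilo} ∩ (A ∖ {kilo}) = ∅, so x is NOT a limit point.
Collecting: A' = ∅.


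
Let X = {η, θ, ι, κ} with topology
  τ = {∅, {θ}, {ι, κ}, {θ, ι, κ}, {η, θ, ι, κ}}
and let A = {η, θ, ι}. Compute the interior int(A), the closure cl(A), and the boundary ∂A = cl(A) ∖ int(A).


int(A) = {θ}, cl(A) = {η, θ, ι, κ}, ∂A = {η, ι, κ}.

Closed sets in (X, τ) are complements of opens:
  closed(X, τ) = {∅, {η}, {η, θ}, {η, ι, κ}, {η, θ, ι, κ}}.
int(A) = ⋃ {U ∈ τ : U ⊆ A}. Opens contained in A: ∅, {θ}.
Taking the union of these: int(A) = {θ}.
cl(A) = ⋂ {C closed : A ⊆ C}. Closed sets containing A: {η, θ, ι, κ}.
Intersecting these: cl(A) = {η, θ, ι, κ}.
∂A = cl(A) ∖ int(A) = {η, θ, ι, κ} ∖ {θ} = {η, ι, κ}.


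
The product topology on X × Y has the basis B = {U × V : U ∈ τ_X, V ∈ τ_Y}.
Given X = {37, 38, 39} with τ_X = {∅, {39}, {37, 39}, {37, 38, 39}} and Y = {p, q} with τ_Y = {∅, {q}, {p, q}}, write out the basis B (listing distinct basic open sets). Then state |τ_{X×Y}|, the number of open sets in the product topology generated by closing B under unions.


Basis B = {∅ × ∅, {39} × {q}, {37, 39} × {q}, {39} × {p, q}, {37, 38, 39} × {q}, {37, 39} × {p, q}, {37, 38, 39} × {p, q}}; |τ_{X×Y}| = 10.

Enumerate products U × V with U ∈ τ_X, V ∈ τ_Y (deduplicated):
  ∅ × ∅ = {} (∅)
  {39} × {q} = {(39,q)}
  {37, 39} × {q} = {(37,q), (39,q)}
  {39} × {p, q} = {(39,p), (39,q)}
  {37, 38, 39} × {q} = {(37,q), (38,q), (39,q)}
  {37, 39} × {p, q} = {(37,p), (37,q), (39,p), (39,q)}
  {37, 38, 39} × {p, q} = {(37,p), (37,q), (38,p), (38,q), (39,p), (39,q)}
These 7 distinct sets form the basis B.
Close under arbitrary unions to get τ_{X×Y}; counting gives |τ_{X×Y}| = 10.


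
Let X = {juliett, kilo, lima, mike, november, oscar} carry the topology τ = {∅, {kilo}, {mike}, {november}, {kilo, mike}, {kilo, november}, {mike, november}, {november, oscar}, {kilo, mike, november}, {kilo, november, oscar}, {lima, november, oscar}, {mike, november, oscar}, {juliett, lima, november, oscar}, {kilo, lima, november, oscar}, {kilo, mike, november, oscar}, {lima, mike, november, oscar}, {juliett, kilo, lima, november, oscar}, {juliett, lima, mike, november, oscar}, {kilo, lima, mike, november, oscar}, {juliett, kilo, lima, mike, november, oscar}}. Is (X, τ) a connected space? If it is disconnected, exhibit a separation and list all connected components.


(X, τ) is disconnected; components = [{kilo}, {mike}, {juliett, lima, november, oscar}].

Find clopen sets (U ∈ τ with X ∖ U ∈ τ):
  U = ∅, X ∖ U = {juliett, kilo, lima, mike, november, oscar} — both open, so U is clopen.
  U = {kilo}, X ∖ U = {juliett, lima, mike, november, oscar} — both open, so U is clopen.
  U = {mike}, X ∖ U = {juliett, kilo, lima, november, oscar} — both open, so U is clopen.
  U = {kilo, mike}, X ∖ U = {juliett, lima, november, oscar} — both open, so U is clopen.
  U = {juliett, lima, november, oscar}, X ∖ U = {kilo, mike} — both open, so U is clopen.
  U = {juliett, kilo, lima, november, oscar}, X ∖ U = {mike} — both open, so U is clopen.
  U = {juliett, lima, mike, november, oscar}, X ∖ U = {kilo} — both open, so U is clopen.
  U = {juliett, kilo, lima, mike, november, oscar}, X ∖ U = ∅ — both open, so U is clopen.
Nontrivial clopen(s) exist: e.g. {juliett, lima, november, oscar}. So (X, τ) is disconnected.
Compute connected components by grouping points that agree on all clopens:
  component: {kilo}
  component: {mike}
  component: {juliett, lima, november, oscar}


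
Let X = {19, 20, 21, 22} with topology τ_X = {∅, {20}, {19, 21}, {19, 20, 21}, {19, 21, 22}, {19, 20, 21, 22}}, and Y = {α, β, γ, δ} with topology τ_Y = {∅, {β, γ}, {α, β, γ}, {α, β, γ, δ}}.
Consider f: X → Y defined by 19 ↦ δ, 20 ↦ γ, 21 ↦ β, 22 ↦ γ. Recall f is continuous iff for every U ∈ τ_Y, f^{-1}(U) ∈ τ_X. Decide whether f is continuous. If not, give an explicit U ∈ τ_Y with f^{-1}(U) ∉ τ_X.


f is NOT continuous.

Compute f^{-1}(U) for each U ∈ τ_Y:
  U = ∅: f^{-1}(U) = ∅ ∈ τ_X ✓.
  U = {β, γ}: f^{-1}(U) = {20, 21, 22} ∉ τ_X ✗.
  U = {α, β, γ}: f^{-1}(U) = {20, 21, 22} ∉ τ_X ✗.
  U = {α, β, γ, δ}: f^{-1}(U) = {19, 20, 21, 22} ∈ τ_X ✓.
Found U = {β, γ} with f^{-1}(U) = {20, 21, 22} not in τ_X. Therefore f is NOT continuous.


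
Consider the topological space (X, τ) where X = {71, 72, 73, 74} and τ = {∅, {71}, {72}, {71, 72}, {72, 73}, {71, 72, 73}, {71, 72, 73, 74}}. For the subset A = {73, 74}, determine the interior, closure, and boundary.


int(A) = ∅, cl(A) = {73, 74}, ∂A = {73, 74}.

Closed sets in (X, τ) are complements of opens:
  closed(X, τ) = {∅, {74}, {71, 74}, {73, 74}, {71, 73, 74}, {72, 73, 74}, {71, 72, 73, 74}}.
int(A) = ⋃ {U ∈ τ : U ⊆ A}. Opens contained in A: ∅.
Taking the union of these: int(A) = ∅.
cl(A) = ⋂ {C closed : A ⊆ C}. Closed sets containing A: {73, 74}, {71, 73, 74}, {72, 73, 74}, {71, 72, 73, 74}.
Intersecting these: cl(A) = {73, 74}.
∂A = cl(A) ∖ int(A) = {73, 74} ∖ ∅ = {73, 74}.


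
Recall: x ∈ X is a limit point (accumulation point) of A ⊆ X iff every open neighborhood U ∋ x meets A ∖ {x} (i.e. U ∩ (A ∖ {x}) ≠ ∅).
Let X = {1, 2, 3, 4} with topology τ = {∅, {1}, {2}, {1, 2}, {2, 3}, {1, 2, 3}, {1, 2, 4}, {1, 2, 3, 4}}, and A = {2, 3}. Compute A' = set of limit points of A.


A' = {3, 4}

For each x ∈ X, list the open sets U ∈ τ with x ∈ U, then check whether U ∩ (A ∖ {x}) ≠ ∅ for every such U.
  x = 1: open {1} ∋ x has {1} ∩ (A ∖ {1}) = ∅, so x is NOT a limit point.
  x = 2: open {2} ∋ x has {2} ∩ (A ∖ {2}) = ∅, so x is NOT a limit point.
  x = 3: opens ∋ x are {2, 3}, {1, 2, 3}, {1, 2, 3, 4}; each meets A ∖ {3}, so x IS a limit point.
  x = 4: opens ∋ x are {1, 2, 4}, {1, 2, 3, 4}; each meets A ∖ {4}, so x IS a limit point.
Collecting: A' = {3, 4}.


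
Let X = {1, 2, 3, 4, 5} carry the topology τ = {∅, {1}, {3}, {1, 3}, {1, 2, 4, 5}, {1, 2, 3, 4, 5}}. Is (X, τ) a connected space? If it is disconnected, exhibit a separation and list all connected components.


(X, τ) is disconnected; components = [{3}, {1, 2, 4, 5}].

Find clopen sets (U ∈ τ with X ∖ U ∈ τ):
  U = ∅, X ∖ U = {1, 2, 3, 4, 5} — both open, so U is clopen.
  U = {3}, X ∖ U = {1, 2, 4, 5} — both open, so U is clopen.
  U = {1, 2, 4, 5}, X ∖ U = {3} — both open, so U is clopen.
  U = {1, 2, 3, 4, 5}, X ∖ U = ∅ — both open, so U is clopen.
Nontrivial clopen(s) exist: e.g. {3}. So (X, τ) is disconnected.
Compute connected components by grouping points that agree on all clopens:
  component: {3}
  component: {1, 2, 4, 5}


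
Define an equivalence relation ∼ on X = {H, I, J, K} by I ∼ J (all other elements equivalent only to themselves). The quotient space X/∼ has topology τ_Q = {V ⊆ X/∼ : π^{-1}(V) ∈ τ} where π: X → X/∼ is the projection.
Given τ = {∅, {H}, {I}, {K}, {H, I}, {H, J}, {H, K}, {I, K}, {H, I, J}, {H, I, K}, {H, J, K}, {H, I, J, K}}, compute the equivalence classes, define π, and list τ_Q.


X/∼ = {[H], [I=J], [K]}; |τ_Q| = 6.

Equivalence classes: [H], [I=J], [K].
Quotient map π: X → X/∼ sends H ↦ [H], I ↦ [I=J], J ↦ [I=J], K ↦ [K].
For each subset V ⊆ X/∼, compute π^{-1}(V) ⊆ X and check whether π^{-1}(V) ∈ τ. V is open in τ_Q iff π^{-1}(V) ∈ τ.
  V = {}: π^{-1}(V) = ∅ ∈ τ ✓.
  V = {[H]}: π^{-1}(V) = {H} ∈ τ ✓.
  V = {[I=J]}: π^{-1}(V) = {I, J} ∉ τ ✗.
  V = {[H], [I=J]}: π^{-1}(V) = {H, I, J} ∈ τ ✓.
  V = {[K]}: π^{-1}(V) = {K} ∈ τ ✓.
  V = {[H], [K]}: π^{-1}(V) = {H, K} ∈ τ ✓.
  V = {[I=J], [K]}: π^{-1}(V) = {I, J, K} ∉ τ ✗.
  V = {[H], [I=J], [K]}: π^{-1}(V) = {H, I, J, K} ∈ τ ✓.
Open sets in the quotient: τ_Q = {{}, {[H]}, {[H], [I=J]}, {[K]}, {[H], [K]}, {[H], [I=J], [K]}} (6 elements).


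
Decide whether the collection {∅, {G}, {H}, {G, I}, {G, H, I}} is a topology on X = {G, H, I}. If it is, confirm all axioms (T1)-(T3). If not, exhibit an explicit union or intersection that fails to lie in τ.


τ is NOT a topology on X.

Axiom (T1): ∅ ∈ τ? Yes; X ∈ τ? Yes.
Axiom (T2/T3): check pairwise unions and intersections of members of τ.
Counterexample for (T2): {G} ∪ {H} = {G, H} ∉ τ. Therefore τ is NOT a topology.


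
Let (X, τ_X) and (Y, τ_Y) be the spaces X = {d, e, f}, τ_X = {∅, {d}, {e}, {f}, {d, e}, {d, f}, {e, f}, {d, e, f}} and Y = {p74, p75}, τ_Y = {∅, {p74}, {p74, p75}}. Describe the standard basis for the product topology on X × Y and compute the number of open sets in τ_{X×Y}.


Basis B = {∅ × ∅, {d} × {p74}, {e} × {p74}, {f} × {p74}, {d} × {p74, p75}, {d, e} × {p74}, {d, f} × {p74}, {e} × {p74, p75}, {e, f} × {p74}, {f} × {p74, p75}, {d, e, f} × {p74}, {d, e} × {p74, p75}, {d, f} × {p74, p75}, {e, f} × {p74, p75}, {d, e, f} × {p74, p75}}; |τ_{X×Y}| = 27.

Enumerate products U × V with U ∈ τ_X, V ∈ τ_Y (deduplicated):
  ∅ × ∅ = {} (∅)
  {d} × {p74} = {(d,p74)}
  {e} × {p74} = {(e,p74)}
  {f} × {p74} = {(f,p74)}
  {d} × {p74, p75} = {(d,p74), (d,p75)}
  {d, e} × {p74} = {(d,p74), (e,p74)}
  {d, f} × {p74} = {(d,p74), (f,p74)}
  {e} × {p74, p75} = {(e,p74), (e,p75)}
  {e, f} × {p74} = {(e,p74), (f,p74)}
  {f} × {p74, p75} = {(f,p74), (f,p75)}
  {d, e, f} × {p74} = {(d,p74), (e,p74), (f,p74)}
  {d, e} × {p74, p75} = {(d,p74), (d,p75), (e,p74), (e,p75)}
  {d, f} × {p74, p75} = {(d,p74), (d,p75), (f,p74), (f,p75)}
  {e, f} × {p74, p75} = {(e,p74), (e,p75), (f,p74), (f,p75)}
  {d, e, f} × {p74, p75} = {(d,p74), (d,p75), (e,p74), (e,p75), (f,p74), (f,p75)}
These 15 distinct sets form the basis B.
Close under arbitrary unions to get τ_{X×Y}; counting gives |τ_{X×Y}| = 27.


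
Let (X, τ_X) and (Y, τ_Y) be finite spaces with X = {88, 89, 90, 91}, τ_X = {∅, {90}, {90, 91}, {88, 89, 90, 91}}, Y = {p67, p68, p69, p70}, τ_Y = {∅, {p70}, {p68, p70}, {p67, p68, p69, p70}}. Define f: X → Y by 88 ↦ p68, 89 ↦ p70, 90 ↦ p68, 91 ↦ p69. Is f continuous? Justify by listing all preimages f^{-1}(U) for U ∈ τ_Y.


f is NOT continuous.

Compute f^{-1}(U) for each U ∈ τ_Y:
  U = ∅: f^{-1}(U) = ∅ ∈ τ_X ✓.
  U = {p70}: f^{-1}(U) = {89} ∉ τ_X ✗.
  U = {p68, p70}: f^{-1}(U) = {88, 89, 90} ∉ τ_X ✗.
  U = {p67, p68, p69, p70}: f^{-1}(U) = {88, 89, 90, 91} ∈ τ_X ✓.
Found U = {p70} with f^{-1}(U) = {89} not in τ_X. Therefore f is NOT continuous.


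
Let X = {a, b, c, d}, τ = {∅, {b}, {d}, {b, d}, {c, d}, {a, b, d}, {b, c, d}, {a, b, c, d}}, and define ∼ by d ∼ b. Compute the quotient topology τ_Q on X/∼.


X/∼ = {[a], [b=d], [c]}; |τ_Q| = 5.

Equivalence classes: [a], [b=d], [c].
Quotient map π: X → X/∼ sends a ↦ [a], b ↦ [b=d], c ↦ [c], d ↦ [b=d].
For each subset V ⊆ X/∼, compute π^{-1}(V) ⊆ X and check whether π^{-1}(V) ∈ τ. V is open in τ_Q iff π^{-1}(V) ∈ τ.
  V = {}: π^{-1}(V) = ∅ ∈ τ ✓.
  V = {[a]}: π^{-1}(V) = {a} ∉ τ ✗.
  V = {[b=d]}: π^{-1}(V) = {b, d} ∈ τ ✓.
  V = {[a], [b=d]}: π^{-1}(V) = {a, b, d} ∈ τ ✓.
  V = {[c]}: π^{-1}(V) = {c} ∉ τ ✗.
  V = {[a], [c]}: π^{-1}(V) = {a, c} ∉ τ ✗.
  V = {[b=d], [c]}: π^{-1}(V) = {b, c, d} ∈ τ ✓.
  V = {[a], [b=d], [c]}: π^{-1}(V) = {a, b, c, d} ∈ τ ✓.
Open sets in the quotient: τ_Q = {{}, {[b=d]}, {[a], [b=d]}, {[b=d], [c]}, {[a], [b=d], [c]}} (5 elements).


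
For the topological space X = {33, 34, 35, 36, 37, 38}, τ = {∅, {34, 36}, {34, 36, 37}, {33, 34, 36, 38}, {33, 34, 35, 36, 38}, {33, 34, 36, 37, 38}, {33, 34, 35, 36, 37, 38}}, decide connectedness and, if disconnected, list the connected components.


(X, τ) is connected.

Find clopen sets (U ∈ τ with X ∖ U ∈ τ):
  U = ∅, X ∖ U = {33, 34, 35, 36, 37, 38} — both open, so U is clopen.
  U = {33, 34, 35, 36, 37, 38}, X ∖ U = ∅ — both open, so U is clopen.
Only trivial clopens (∅ and X) exist, so (X, τ) is connected.
Compute connected components by grouping points that agree on all clopens:
  component: {33, 34, 35, 36, 37, 38}


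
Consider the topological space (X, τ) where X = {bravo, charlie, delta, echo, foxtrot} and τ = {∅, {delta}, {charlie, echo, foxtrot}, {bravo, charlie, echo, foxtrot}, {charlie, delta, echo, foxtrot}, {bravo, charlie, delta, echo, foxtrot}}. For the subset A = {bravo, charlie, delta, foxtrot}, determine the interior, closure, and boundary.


int(A) = {delta}, cl(A) = {bravo, charlie, delta, echo, foxtrot}, ∂A = {bravo, charlie, echo, foxtrot}.

Closed sets in (X, τ) are complements of opens:
  closed(X, τ) = {∅, {bravo}, {delta}, {bravo, delta}, {bravo, charlie, echo, foxtrot}, {bravo, charlie, delta, echo, foxtrot}}.
int(A) = ⋃ {U ∈ τ : U ⊆ A}. Opens contained in A: ∅, {delta}.
Taking the union of these: int(A) = {delta}.
cl(A) = ⋂ {C closed : A ⊆ C}. Closed sets containing A: {bravo, charlie, delta, echo, foxtrot}.
Intersecting these: cl(A) = {bravo, charlie, delta, echo, foxtrot}.
∂A = cl(A) ∖ int(A) = {bravo, charlie, delta, echo, foxtrot} ∖ {delta} = {bravo, charlie, echo, foxtrot}.


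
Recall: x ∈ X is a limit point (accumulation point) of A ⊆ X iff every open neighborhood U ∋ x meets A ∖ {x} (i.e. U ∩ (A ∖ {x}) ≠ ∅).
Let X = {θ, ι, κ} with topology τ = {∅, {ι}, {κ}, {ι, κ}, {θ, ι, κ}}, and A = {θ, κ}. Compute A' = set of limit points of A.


A' = {θ}

For each x ∈ X, list the open sets U ∈ τ with x ∈ U, then check whether U ∩ (A ∖ {x}) ≠ ∅ for every such U.
  x = θ: opens ∋ x are {θ, ι, κ}; each meets A ∖ {θ}, so x IS a limit point.
  x = ι: open {ι} ∋ x has {ι} ∩ (A ∖ {ι}) = ∅, so x is NOT a limit point.
  x = κ: open {κ} ∋ x has {κ} ∩ (A ∖ {κ}) = ∅, so x is NOT a limit point.
Collecting: A' = {θ}.


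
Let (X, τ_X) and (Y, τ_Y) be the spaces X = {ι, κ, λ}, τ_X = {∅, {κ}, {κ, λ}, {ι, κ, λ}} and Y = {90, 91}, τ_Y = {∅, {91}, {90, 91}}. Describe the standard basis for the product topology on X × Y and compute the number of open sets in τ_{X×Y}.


Basis B = {∅ × ∅, {κ} × {91}, {κ} × {90, 91}, {κ, λ} × {91}, {ι, κ, λ} × {91}, {κ, λ} × {90, 91}, {ι, κ, λ} × {90, 91}}; |τ_{X×Y}| = 10.

Enumerate products U × V with U ∈ τ_X, V ∈ τ_Y (deduplicated):
  ∅ × ∅ = {} (∅)
  {κ} × {91} = {(κ,91)}
  {κ} × {90, 91} = {(κ,90), (κ,91)}
  {κ, λ} × {91} = {(κ,91), (λ,91)}
  {ι, κ, λ} × {91} = {(ι,91), (κ,91), (λ,91)}
  {κ, λ} × {90, 91} = {(κ,90), (κ,91), (λ,90), (λ,91)}
  {ι, κ, λ} × {90, 91} = {(ι,90), (ι,91), (κ,90), (κ,91), (λ,90), (λ,91)}
These 7 distinct sets form the basis B.
Close under arbitrary unions to get τ_{X×Y}; counting gives |τ_{X×Y}| = 10.


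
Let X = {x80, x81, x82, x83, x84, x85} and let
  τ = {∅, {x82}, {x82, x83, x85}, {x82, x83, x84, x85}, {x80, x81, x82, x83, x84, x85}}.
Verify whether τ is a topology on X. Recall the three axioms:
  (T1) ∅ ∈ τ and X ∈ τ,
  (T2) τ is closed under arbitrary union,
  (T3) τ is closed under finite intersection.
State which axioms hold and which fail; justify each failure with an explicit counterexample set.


τ IS a topology on X.

Axiom (T1): ∅ ∈ τ? Yes; X ∈ τ? Yes.
Axiom (T2/T3): check pairwise unions and intersections of members of τ.
All pairwise intersections and unions checked — each lies in τ. Therefore τ satisfies (T1), (T2), (T3): it IS a topology on X.


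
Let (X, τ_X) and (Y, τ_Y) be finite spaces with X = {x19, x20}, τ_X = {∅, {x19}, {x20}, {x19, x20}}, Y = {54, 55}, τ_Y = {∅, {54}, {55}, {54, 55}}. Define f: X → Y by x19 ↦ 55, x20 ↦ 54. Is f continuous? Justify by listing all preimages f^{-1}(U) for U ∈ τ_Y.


f IS continuous.

Compute f^{-1}(U) for each U ∈ τ_Y:
  U = ∅: f^{-1}(U) = ∅ ∈ τ_X ✓.
  U = {54}: f^{-1}(U) = {x20} ∈ τ_X ✓.
  U = {55}: f^{-1}(U) = {x19} ∈ τ_X ✓.
  U = {54, 55}: f^{-1}(U) = {x19, x20} ∈ τ_X ✓.
Every preimage lies in τ_X, so f IS continuous.


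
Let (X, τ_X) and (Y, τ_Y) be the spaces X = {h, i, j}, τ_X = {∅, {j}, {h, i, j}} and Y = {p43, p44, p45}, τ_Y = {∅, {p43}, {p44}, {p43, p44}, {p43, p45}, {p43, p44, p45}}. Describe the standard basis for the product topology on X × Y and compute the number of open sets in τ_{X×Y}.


Basis B = {∅ × ∅, {j} × {p43}, {j} × {p44}, {j} × {p43, p44}, {j} × {p43, p45}, {h, i, j} × {p43}, {h, i, j} × {p44}, {j} × {p43, p44, p45}, {h, i, j} × {p43, p44}, {h, i, j} × {p43, p45}, {h, i, j} × {p43, p44, p45}}; |τ_{X×Y}| = 18.

Enumerate products U × V with U ∈ τ_X, V ∈ τ_Y (deduplicated):
  ∅ × ∅ = {} (∅)
  {j} × {p43} = {(j,p43)}
  {j} × {p44} = {(j,p44)}
  {j} × {p43, p44} = {(j,p43), (j,p44)}
  {j} × {p43, p45} = {(j,p43), (j,p45)}
  {h, i, j} × {p43} = {(h,p43), (i,p43), (j,p43)}
  {h, i, j} × {p44} = {(h,p44), (i,p44), (j,p44)}
  {j} × {p43, p44, p45} = {(j,p43), (j,p44), (j,p45)}
  {h, i, j} × {p43, p44} = {(h,p43), (h,p44), (i,p43), (i,p44), (j,p43), (j,p44)}
  {h, i, j} × {p43, p45} = {(h,p43), (h,p45), (i,p43), (i,p45), (j,p43), (j,p45)}
  {h, i, j} × {p43, p44, p45} = {(h,p43), (h,p44), (h,p45), (i,p43), (i,p44), (i,p45), (j,p43), (j,p44), (j,p45)}
These 11 distinct sets form the basis B.
Close under arbitrary unions to get τ_{X×Y}; counting gives |τ_{X×Y}| = 18.


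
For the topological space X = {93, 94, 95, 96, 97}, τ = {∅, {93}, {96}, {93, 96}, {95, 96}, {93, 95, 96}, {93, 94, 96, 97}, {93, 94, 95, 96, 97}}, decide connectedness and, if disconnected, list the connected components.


(X, τ) is connected.

Find clopen sets (U ∈ τ with X ∖ U ∈ τ):
  U = ∅, X ∖ U = {93, 94, 95, 96, 97} — both open, so U is clopen.
  U = {93, 94, 95, 96, 97}, X ∖ U = ∅ — both open, so U is clopen.
Only trivial clopens (∅ and X) exist, so (X, τ) is connected.
Compute connected components by grouping points that agree on all clopens:
  component: {93, 94, 95, 96, 97}


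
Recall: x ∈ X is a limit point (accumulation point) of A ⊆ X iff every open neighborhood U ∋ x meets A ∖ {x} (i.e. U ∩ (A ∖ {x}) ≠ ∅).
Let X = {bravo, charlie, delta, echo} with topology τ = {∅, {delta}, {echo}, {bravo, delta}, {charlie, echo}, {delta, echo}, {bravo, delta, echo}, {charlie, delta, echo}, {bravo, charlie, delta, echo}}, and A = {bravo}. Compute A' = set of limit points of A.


A' = ∅

For each x ∈ X, list the open sets U ∈ τ with x ∈ U, then check whether U ∩ (A ∖ {x}) ≠ ∅ for every such U.
  x = bravo: open {bravo, delta} ∋ x has {bravo, delta} ∩ (A ∖ {bravo}) = ∅, so x is NOT a limit point.
  x = charlie: open {charlie, echo} ∋ x has {charlie, echo} ∩ (A ∖ {charlie}) = ∅, so x is NOT a limit point.
  x = delta: open {delta} ∋ x has {delta} ∩ (A ∖ {delta}) = ∅, so x is NOT a limit point.
  x = echo: open {echo} ∋ x has {echo} ∩ (A ∖ {echo}) = ∅, so x is NOT a limit point.
Collecting: A' = ∅.


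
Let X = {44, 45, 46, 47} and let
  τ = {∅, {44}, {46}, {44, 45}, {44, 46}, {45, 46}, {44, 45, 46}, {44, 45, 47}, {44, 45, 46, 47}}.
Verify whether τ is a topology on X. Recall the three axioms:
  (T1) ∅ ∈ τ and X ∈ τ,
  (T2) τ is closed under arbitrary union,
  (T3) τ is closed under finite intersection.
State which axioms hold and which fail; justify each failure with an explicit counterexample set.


τ is NOT a topology on X.

Axiom (T1): ∅ ∈ τ? Yes; X ∈ τ? Yes.
Axiom (T2/T3): check pairwise unions and intersections of members of τ.
Counterexample for (T3): {44, 45} ∩ {45, 46} = {45} ∉ τ. Therefore τ is NOT a topology.


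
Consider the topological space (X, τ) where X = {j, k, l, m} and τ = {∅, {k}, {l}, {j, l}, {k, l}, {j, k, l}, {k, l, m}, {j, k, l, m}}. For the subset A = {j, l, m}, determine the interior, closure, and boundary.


int(A) = {j, l}, cl(A) = {j, l, m}, ∂A = {m}.

Closed sets in (X, τ) are complements of opens:
  closed(X, τ) = {∅, {j}, {m}, {j, m}, {k, m}, {j, k, m}, {j, l, m}, {j, k, l, m}}.
int(A) = ⋃ {U ∈ τ : U ⊆ A}. Opens contained in A: ∅, {l}, {j, l}.
Taking the union of these: int(A) = {j, l}.
cl(A) = ⋂ {C closed : A ⊆ C}. Closed sets containing A: {j, l, m}, {j, k, l, m}.
Intersecting these: cl(A) = {j, l, m}.
∂A = cl(A) ∖ int(A) = {j, l, m} ∖ {j, l} = {m}.


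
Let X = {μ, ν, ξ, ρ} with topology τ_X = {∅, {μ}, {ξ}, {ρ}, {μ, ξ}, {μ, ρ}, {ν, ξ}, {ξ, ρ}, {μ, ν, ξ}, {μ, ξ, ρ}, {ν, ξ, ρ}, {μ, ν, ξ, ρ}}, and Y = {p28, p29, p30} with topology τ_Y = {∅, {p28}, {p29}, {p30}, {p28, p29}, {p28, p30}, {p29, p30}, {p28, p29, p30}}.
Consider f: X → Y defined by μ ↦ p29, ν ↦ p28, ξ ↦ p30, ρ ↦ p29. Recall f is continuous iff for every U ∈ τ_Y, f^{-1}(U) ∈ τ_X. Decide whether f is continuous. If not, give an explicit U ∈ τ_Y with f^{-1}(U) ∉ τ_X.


f is NOT continuous.

Compute f^{-1}(U) for each U ∈ τ_Y:
  U = ∅: f^{-1}(U) = ∅ ∈ τ_X ✓.
  U = {p28}: f^{-1}(U) = {ν} ∉ τ_X ✗.
  U = {p29}: f^{-1}(U) = {μ, ρ} ∈ τ_X ✓.
  U = {p30}: f^{-1}(U) = {ξ} ∈ τ_X ✓.
  U = {p28, p29}: f^{-1}(U) = {μ, ν, ρ} ∉ τ_X ✗.
  U = {p28, p30}: f^{-1}(U) = {ν, ξ} ∈ τ_X ✓.
  U = {p29, p30}: f^{-1}(U) = {μ, ξ, ρ} ∈ τ_X ✓.
  U = {p28, p29, p30}: f^{-1}(U) = {μ, ν, ξ, ρ} ∈ τ_X ✓.
Found U = {p28} with f^{-1}(U) = {ν} not in τ_X. Therefore f is NOT continuous.


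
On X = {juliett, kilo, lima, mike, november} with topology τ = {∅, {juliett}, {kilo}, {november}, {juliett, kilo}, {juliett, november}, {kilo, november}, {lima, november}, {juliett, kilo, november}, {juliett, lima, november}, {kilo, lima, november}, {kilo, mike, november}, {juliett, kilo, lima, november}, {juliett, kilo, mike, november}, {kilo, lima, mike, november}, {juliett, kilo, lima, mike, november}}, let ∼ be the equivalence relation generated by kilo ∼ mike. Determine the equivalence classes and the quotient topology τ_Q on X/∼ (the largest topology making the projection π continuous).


X/∼ = {[juliett], [kilo=mike], [lima], [november]}; |τ_Q| = 10.

Equivalence classes: [juliett], [kilo=mike], [lima], [november].
Quotient map π: X → X/∼ sends juliett ↦ [juliett], kilo ↦ [kilo=mike], lima ↦ [lima], mike ↦ [kilo=mike], november ↦ [november].
For each subset V ⊆ X/∼, compute π^{-1}(V) ⊆ X and check whether π^{-1}(V) ∈ τ. V is open in τ_Q iff π^{-1}(V) ∈ τ.
  V = {}: π^{-1}(V) = ∅ ∈ τ ✓.
  V = {[juliett]}: π^{-1}(V) = {juliett} ∈ τ ✓.
  V = {[kilo=mike]}: π^{-1}(V) = {kilo, mike} ∉ τ ✗.
  V = {[juliett], [kilo=mike]}: π^{-1}(V) = {juliett, kilo, mike} ∉ τ ✗.
  V = {[lima]}: π^{-1}(V) = {lima} ∉ τ ✗.
  V = {[juliett], [lima]}: π^{-1}(V) = {juliett, lima} ∉ τ ✗.
  V = {[kilo=mike], [lima]}: π^{-1}(V) = {kilo, lima, mike} ∉ τ ✗.
  V = {[juliett], [kilo=mike], [lima]}: π^{-1}(V) = {juliett, kilo, lima, mike} ∉ τ ✗.
  V = {[november]}: π^{-1}(V) = {november} ∈ τ ✓.
  V = {[juliett], [november]}: π^{-1}(V) = {juliett, november} ∈ τ ✓.
  V = {[kilo=mike], [november]}: π^{-1}(V) = {kilo, mike, november} ∈ τ ✓.
  V = {[juliett], [kilo=mike], [november]}: π^{-1}(V) = {juliett, kilo, mike, november} ∈ τ ✓.
  V = {[lima], [november]}: π^{-1}(V) = {lima, november} ∈ τ ✓.
  V = {[juliett], [lima], [november]}: π^{-1}(V) = {juliett, lima, november} ∈ τ ✓.
  V = {[kilo=mike], [lima], [november]}: π^{-1}(V) = {kilo, lima, mike, november} ∈ τ ✓.
  V = {[juliett], [kilo=mike], [lima], [november]}: π^{-1}(V) = {juliett, kilo, lima, mike, november} ∈ τ ✓.
Open sets in the quotient: τ_Q = {{}, {[juliett]}, {[november]}, {[juliett], [november]}, {[kilo=mike], [november]}, {[juliett], [kilo=mike], [november]}, {[lima], [november]}, {[juliett], [lima], [november]}, {[kilo=mike], [lima], [november]}, {[juliett], [kilo=mike], [lima], [november]}} (10 elements).


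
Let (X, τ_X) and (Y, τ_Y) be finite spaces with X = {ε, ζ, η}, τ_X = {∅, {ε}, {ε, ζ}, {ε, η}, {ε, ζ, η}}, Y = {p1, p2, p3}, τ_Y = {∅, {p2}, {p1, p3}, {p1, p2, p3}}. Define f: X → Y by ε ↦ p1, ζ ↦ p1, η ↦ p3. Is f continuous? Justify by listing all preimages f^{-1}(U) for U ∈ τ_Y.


f IS continuous.

Compute f^{-1}(U) for each U ∈ τ_Y:
  U = ∅: f^{-1}(U) = ∅ ∈ τ_X ✓.
  U = {p2}: f^{-1}(U) = ∅ ∈ τ_X ✓.
  U = {p1, p3}: f^{-1}(U) = {ε, ζ, η} ∈ τ_X ✓.
  U = {p1, p2, p3}: f^{-1}(U) = {ε, ζ, η} ∈ τ_X ✓.
Every preimage lies in τ_X, so f IS continuous.


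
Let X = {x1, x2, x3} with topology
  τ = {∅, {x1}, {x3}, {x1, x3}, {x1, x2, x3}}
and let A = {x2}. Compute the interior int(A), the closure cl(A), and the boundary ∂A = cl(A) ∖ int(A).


int(A) = ∅, cl(A) = {x2}, ∂A = {x2}.

Closed sets in (X, τ) are complements of opens:
  closed(X, τ) = {∅, {x2}, {x1, x2}, {x2, x3}, {x1, x2, x3}}.
int(A) = ⋃ {U ∈ τ : U ⊆ A}. Opens contained in A: ∅.
Taking the union of these: int(A) = ∅.
cl(A) = ⋂ {C closed : A ⊆ C}. Closed sets containing A: {x2}, {x1, x2}, {x2, x3}, {x1, x2, x3}.
Intersecting these: cl(A) = {x2}.
∂A = cl(A) ∖ int(A) = {x2} ∖ ∅ = {x2}.


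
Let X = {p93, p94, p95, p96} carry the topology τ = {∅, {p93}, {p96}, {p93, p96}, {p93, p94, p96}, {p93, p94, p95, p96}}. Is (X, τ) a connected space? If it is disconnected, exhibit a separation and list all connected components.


(X, τ) is connected.

Find clopen sets (U ∈ τ with X ∖ U ∈ τ):
  U = ∅, X ∖ U = {p93, p94, p95, p96} — both open, so U is clopen.
  U = {p93, p94, p95, p96}, X ∖ U = ∅ — both open, so U is clopen.
Only trivial clopens (∅ and X) exist, so (X, τ) is connected.
Compute connected components by grouping points that agree on all clopens:
  component: {p93, p94, p95, p96}


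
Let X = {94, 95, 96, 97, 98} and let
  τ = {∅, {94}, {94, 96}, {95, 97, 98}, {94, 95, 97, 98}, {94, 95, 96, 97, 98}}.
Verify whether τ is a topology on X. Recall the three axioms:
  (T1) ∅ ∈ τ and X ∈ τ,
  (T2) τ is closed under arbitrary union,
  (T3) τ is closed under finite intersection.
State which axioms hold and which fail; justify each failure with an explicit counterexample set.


τ IS a topology on X.

Axiom (T1): ∅ ∈ τ? Yes; X ∈ τ? Yes.
Axiom (T2/T3): check pairwise unions and intersections of members of τ.
All pairwise intersections and unions checked — each lies in τ. Therefore τ satisfies (T1), (T2), (T3): it IS a topology on X.


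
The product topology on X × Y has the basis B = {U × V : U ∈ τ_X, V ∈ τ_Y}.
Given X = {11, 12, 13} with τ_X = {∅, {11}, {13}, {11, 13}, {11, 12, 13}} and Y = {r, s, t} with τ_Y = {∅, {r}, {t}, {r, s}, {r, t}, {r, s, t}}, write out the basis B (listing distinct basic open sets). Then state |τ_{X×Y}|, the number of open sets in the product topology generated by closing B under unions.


Basis B = {∅ × ∅, {11} × {r}, {11} × {t}, {13} × {r}, {13} × {t}, {11} × {r, s}, {11} × {r, t}, {11, 13} × {r}, {11, 13} × {t}, {13} × {r, s}, {13} × {r, t}, {11} × {r, s, t}, {11, 12, 13} × {r}, {11, 12, 13} × {t}, {13} × {r, s, t}, {11, 13} × {r, s}, {11, 13} × {r, t}, {11, 13} × {r, s, t}, {11, 12, 13} × {r, s}, {11, 12, 13} × {r, t}, {11, 12, 13} × {r, s, t}}; |τ_{X×Y}| = 70.

Enumerate products U × V with U ∈ τ_X, V ∈ τ_Y (deduplicated):
  ∅ × ∅ = {} (∅)
  {11} × {r} = {(11,r)}
  {11} × {t} = {(11,t)}
  {13} × {r} = {(13,r)}
  {13} × {t} = {(13,t)}
  {11} × {r, s} = {(11,r), (11,s)}
  {11} × {r, t} = {(11,r), (11,t)}
  {11, 13} × {r} = {(11,r), (13,r)}
  {11, 13} × {t} = {(11,t), (13,t)}
  {13} × {r, s} = {(13,r), (13,s)}
  {13} × {r, t} = {(13,r), (13,t)}
  {11} × {r, s, t} = {(11,r), (11,s), (11,t)}
  {11, 12, 13} × {r} = {(11,r), (12,r), (13,r)}
  {11, 12, 13} × {t} = {(11,t), (12,t), (13,t)}
  {13} × {r, s, t} = {(13,r), (13,s), (13,t)}
  {11, 13} × {r, s} = {(11,r), (11,s), (13,r), (13,s)}
  {11, 13} × {r, t} = {(11,r), (11,t), (13,r), (13,t)}
  {11, 13} × {r, s, t} = {(11,r), (11,s), (11,t), (13,r), (13,s), (13,t)}
  {11, 12, 13} × {r, s} = {(11,r), (11,s), (12,r), (12,s), (13,r), (13,s)}
  {11, 12, 13} × {r, t} = {(11,r), (11,t), (12,r), (12,t), (13,r), (13,t)}
  {11, 12, 13} × {r, s, t} = {(11,r), (11,s), (11,t), (12,r), (12,s), (12,t), (13,r), (13,s), (13,t)}
These 21 distinct sets form the basis B.
Close under arbitrary unions to get τ_{X×Y}; counting gives |τ_{X×Y}| = 70.
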